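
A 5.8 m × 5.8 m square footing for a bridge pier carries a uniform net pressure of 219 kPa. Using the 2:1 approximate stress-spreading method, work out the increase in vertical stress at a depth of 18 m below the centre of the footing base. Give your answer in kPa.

Δσ_z ≈ 13 kPa

By the 2:1 method the load spreads at 1 horizontal : 2 vertical, so at depth z the loaded area has grown by z in each plan dimension:
Δσ = qBL/((B+z)(L+z)) = 219×5.8×5.8/((5.8+18)(5.8+18)) = 13.006 kPa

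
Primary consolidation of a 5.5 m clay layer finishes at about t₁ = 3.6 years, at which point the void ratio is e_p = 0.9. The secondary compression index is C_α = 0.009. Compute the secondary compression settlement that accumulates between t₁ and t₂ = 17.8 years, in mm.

Secondary compression: S_s = C_α·H/(1+e_p)·log₁₀(t₂/t₁)
S_s = 0.009×5.5/(1+0.9)×log₁₀(17.8/3.6)
    = 0.02605 × 0.6941 = 0.01808 m

S_s ≈ 18.1 mm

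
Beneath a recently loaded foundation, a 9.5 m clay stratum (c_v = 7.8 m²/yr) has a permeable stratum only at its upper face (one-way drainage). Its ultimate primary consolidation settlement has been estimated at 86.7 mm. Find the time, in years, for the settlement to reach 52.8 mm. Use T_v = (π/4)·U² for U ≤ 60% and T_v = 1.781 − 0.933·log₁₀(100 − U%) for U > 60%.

t ≈ 3.42 years

Drainage path length: H_d = H = 9.5 m (single drainage).
U = S(t)/S_ult = 52.8/86.7 = 0.609.
U > 60%: T_v = 1.781 − 0.933·log₁₀(100 − 60.9) = 0.2955.
t = T_v·H_d²/c_v = 0.2955×9.5²/7.8 = 3.419 years.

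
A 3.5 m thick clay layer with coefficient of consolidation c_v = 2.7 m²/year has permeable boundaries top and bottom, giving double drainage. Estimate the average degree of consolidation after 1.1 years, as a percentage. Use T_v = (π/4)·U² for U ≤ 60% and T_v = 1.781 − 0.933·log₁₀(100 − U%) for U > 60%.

Drainage path length: H_d = H/2 = 1.75 m (double drainage).
T_v = c_v·t/H_d² = 2.7×1.1/1.75² = 0.9698.
T_v = 0.9698 corresponds to the U > 60% branch:
U = 1 − 10^((1.781 − T_v)/0.933)/100 = 0.926

U ≈ 92.6 %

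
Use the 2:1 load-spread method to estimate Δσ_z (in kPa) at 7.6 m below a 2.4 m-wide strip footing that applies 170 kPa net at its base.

Δσ_z ≈ 40.8 kPa

By the 2:1 method the load spreads at 1 horizontal : 2 vertical, so at depth z the loaded area has grown by z in each plan dimension:
Δσ = qB/(B+z) = 170×2.4/(2.4+7.6) = 40.8 kPa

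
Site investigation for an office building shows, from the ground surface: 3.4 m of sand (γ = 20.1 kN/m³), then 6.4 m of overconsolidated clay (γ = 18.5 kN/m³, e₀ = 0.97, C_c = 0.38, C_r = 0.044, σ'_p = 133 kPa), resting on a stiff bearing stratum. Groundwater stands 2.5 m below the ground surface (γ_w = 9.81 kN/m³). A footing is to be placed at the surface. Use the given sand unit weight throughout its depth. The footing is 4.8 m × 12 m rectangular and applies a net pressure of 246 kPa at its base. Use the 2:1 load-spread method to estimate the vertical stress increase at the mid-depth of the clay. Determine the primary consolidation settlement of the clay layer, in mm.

Mid-depth of clay below the ground surface: z = 3.4 + 6.4/2 = 6.6 m.
Total vertical stress at mid-clay: σ_v = 20.1×3.4 + 18.5×3.2 = 127.54 kPa.
Pore pressure: u = 9.81×(6.6 − 2.5) = 40.221 kPa.
Initial effective stress: σ'_0 = σ_v − u = 127.54 − 40.221 = 87.319 kPa.
Stress increase at mid-clay by the 2:1 spreading method:
Δσ = qBL/((B+z)(L+z)) = 246×4.8×12/((4.8+6.6)(12+6.6)) = 66.825 kPa
Final effective stress: σ'_f = 87.319 + 66.825 = 154.14 kPa.
σ'_f = 154.14 > σ'_p = 133 kPa, so the stress path crosses the preconsolidation pressure — recompression up to σ'_p, then virgin compression beyond:
S_c = H/(1+e₀)·[C_r·log₁₀(σ'_p/σ'_0) + C_c·log₁₀(σ'_f/σ'_p)]
    = 6.4/1.97 × [0.044×log₁₀(133/87.319) + 0.38×log₁₀(154.14/133)]
    = 3.2487 × [0.0080407 + 0.024344] = 0.1052 m

S_c ≈ 105 mm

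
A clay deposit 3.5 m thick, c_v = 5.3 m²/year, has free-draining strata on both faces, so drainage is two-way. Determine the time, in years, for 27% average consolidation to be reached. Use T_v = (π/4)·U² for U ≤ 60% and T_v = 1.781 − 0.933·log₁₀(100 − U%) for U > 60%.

Drainage path length: H_d = H/2 = 1.75 m (double drainage).
U ≤ 60%: T_v = (π/4)·U² = (π/4)×0.27² = 0.057256.
t = T_v·H_d²/c_v = 0.057256×1.75²/5.3 = 0.03308 years.

t ≈ 0.0331 years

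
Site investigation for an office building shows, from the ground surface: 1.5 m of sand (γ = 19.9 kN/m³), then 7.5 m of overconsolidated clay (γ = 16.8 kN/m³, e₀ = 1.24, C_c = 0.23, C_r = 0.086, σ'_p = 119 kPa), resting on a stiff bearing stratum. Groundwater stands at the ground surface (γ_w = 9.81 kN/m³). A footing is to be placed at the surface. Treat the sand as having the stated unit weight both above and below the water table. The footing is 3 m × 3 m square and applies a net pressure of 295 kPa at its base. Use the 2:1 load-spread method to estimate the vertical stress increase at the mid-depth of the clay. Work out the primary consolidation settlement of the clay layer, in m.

S_c ≈ 0.0831 m

Mid-depth of clay below the ground surface: z = 1.5 + 7.5/2 = 5.25 m.
Total vertical stress at mid-clay: σ_v = 19.9×1.5 + 16.8×3.75 = 92.85 kPa.
Pore pressure: u = 9.81×(5.25 − 0) = 51.503 kPa.
Initial effective stress: σ'_0 = σ_v − u = 92.85 − 51.503 = 41.347 kPa.
Stress increase at mid-clay by the 2:1 spreading method:
Δσ = qBL/((B+z)(L+z)) = 295×3×3/((3+5.25)(3+5.25)) = 39.008 kPa
Final effective stress: σ'_f = 41.347 + 39.008 = 80.355 kPa.
σ'_f = 80.355 ≤ σ'_p = 119 kPa, so the clay remains overconsolidated and only the recompression index applies:
S_c = C_r·H/(1+e₀)·log₁₀(σ'_f/σ'_0) = 0.086×7.5/2.24×log₁₀(80.355/41.347)
    = 0.28795 × 0.28857 = 0.08309 m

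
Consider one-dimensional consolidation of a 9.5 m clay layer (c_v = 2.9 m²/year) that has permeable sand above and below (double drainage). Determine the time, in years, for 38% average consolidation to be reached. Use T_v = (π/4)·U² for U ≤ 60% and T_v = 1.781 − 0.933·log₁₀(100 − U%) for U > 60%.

t ≈ 0.882 years

Drainage path length: H_d = H/2 = 4.75 m (double drainage).
U ≤ 60%: T_v = (π/4)·U² = (π/4)×0.38² = 0.11341.
t = T_v·H_d²/c_v = 0.11341×4.75²/2.9 = 0.8823 years.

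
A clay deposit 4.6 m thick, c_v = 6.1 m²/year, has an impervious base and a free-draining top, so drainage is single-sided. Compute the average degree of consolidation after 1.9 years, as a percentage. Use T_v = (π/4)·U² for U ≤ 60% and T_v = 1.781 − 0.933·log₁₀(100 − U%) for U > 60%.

Drainage path length: H_d = H = 4.6 m (single drainage).
T_v = c_v·t/H_d² = 6.1×1.9/4.6² = 0.54773.
T_v = 0.54773 corresponds to the U > 60% branch:
U = 1 − 10^((1.781 − T_v)/0.933)/100 = 0.7902

U ≈ 79 %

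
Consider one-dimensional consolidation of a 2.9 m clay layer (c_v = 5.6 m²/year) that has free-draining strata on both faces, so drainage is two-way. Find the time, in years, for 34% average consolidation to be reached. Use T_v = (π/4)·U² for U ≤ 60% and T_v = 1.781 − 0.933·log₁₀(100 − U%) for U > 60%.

Drainage path length: H_d = H/2 = 1.45 m (double drainage).
U ≤ 60%: T_v = (π/4)·U² = (π/4)×0.34² = 0.090792.
t = T_v·H_d²/c_v = 0.090792×1.45²/5.6 = 0.03409 years.

t ≈ 0.0341 years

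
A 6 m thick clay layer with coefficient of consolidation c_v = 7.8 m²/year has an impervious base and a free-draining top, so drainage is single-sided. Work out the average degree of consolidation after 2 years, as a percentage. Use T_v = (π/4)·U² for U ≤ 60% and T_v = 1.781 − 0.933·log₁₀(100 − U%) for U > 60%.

U ≈ 72.2 %

Drainage path length: H_d = H = 6 m (single drainage).
T_v = c_v·t/H_d² = 7.8×2/6² = 0.43333.
T_v = 0.43333 corresponds to the U > 60% branch:
U = 1 − 10^((1.781 − T_v)/0.933)/100 = 0.7217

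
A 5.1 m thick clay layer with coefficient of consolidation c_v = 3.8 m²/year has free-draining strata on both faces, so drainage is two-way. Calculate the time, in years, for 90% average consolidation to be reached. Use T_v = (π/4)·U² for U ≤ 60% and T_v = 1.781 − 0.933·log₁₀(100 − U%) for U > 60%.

Drainage path length: H_d = H/2 = 2.55 m (double drainage).
U > 60%: T_v = 1.781 − 0.933·log₁₀(100 − 90) = 0.848.
t = T_v·H_d²/c_v = 0.848×2.55²/3.8 = 1.451 years.

t ≈ 1.45 years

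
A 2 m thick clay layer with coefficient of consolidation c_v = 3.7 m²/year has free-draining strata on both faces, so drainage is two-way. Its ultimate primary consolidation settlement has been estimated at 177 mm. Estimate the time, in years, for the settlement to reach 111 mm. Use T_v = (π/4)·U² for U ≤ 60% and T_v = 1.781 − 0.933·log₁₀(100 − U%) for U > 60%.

Drainage path length: H_d = H/2 = 1 m (double drainage).
U = S(t)/S_ult = 111/177 = 0.6271.
U > 60%: T_v = 1.781 − 0.933·log₁₀(100 − 62.712) = 0.31472.
t = T_v·H_d²/c_v = 0.31472×1²/3.7 = 0.08506 years.

t ≈ 0.0851 years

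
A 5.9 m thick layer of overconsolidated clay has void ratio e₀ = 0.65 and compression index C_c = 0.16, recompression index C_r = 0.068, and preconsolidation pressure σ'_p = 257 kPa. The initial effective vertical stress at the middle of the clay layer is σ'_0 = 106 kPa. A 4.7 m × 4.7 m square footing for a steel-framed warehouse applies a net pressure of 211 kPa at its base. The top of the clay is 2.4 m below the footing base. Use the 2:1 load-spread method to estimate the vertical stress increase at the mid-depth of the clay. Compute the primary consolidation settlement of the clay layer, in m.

Mid-depth of clay below the footing base: z = 2.4 + 5.9/2 = 5.35 m.
Stress increase at mid-clay by the 2:1 spreading method:
Δσ = qBL/((B+z)(L+z)) = 211×4.7×4.7/((4.7+5.35)(4.7+5.35)) = 46.147 kPa
Final effective stress: σ'_f = 106 + 46.147 = 152.15 kPa.
σ'_f = 152.15 ≤ σ'_p = 257 kPa, so the clay remains overconsolidated and only the recompression index applies:
S_c = C_r·H/(1+e₀)·log₁₀(σ'_f/σ'_0) = 0.068×5.9/1.65×log₁₀(152.15/106)
    = 0.24315 × 0.15697 = 0.03817 m

S_c ≈ 0.0382 m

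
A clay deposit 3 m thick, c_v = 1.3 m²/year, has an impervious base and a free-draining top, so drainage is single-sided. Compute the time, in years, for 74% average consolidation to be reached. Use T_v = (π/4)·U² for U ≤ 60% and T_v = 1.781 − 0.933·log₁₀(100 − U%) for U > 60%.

t ≈ 3.19 years

Drainage path length: H_d = H = 3 m (single drainage).
U > 60%: T_v = 1.781 − 0.933·log₁₀(100 − 74) = 0.46083.
t = T_v·H_d²/c_v = 0.46083×3²/1.3 = 3.19 years.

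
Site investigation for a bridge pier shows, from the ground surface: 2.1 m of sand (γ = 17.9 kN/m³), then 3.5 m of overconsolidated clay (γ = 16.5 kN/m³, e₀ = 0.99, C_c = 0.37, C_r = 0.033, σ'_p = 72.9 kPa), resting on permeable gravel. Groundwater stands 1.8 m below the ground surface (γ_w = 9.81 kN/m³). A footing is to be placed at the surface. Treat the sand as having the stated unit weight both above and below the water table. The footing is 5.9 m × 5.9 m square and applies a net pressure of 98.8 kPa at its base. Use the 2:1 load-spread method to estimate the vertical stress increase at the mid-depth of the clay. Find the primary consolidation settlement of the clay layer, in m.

Mid-depth of clay below the ground surface: z = 2.1 + 3.5/2 = 3.85 m.
Total vertical stress at mid-clay: σ_v = 17.9×2.1 + 16.5×1.75 = 66.465 kPa.
Pore pressure: u = 9.81×(3.85 − 1.8) = 20.11 kPa.
Initial effective stress: σ'_0 = σ_v − u = 66.465 − 20.11 = 46.355 kPa.
Stress increase at mid-clay by the 2:1 spreading method:
Δσ = qBL/((B+z)(L+z)) = 98.8×5.9×5.9/((5.9+3.85)(5.9+3.85)) = 36.179 kPa
Final effective stress: σ'_f = 46.355 + 36.179 = 82.534 kPa.
σ'_f = 82.534 > σ'_p = 72.9 kPa, so the stress path crosses the preconsolidation pressure — recompression up to σ'_p, then virgin compression beyond:
S_c = H/(1+e₀)·[C_r·log₁₀(σ'_p/σ'_0) + C_c·log₁₀(σ'_f/σ'_p)]
    = 3.5/1.99 × [0.033×log₁₀(72.9/46.355) + 0.37×log₁₀(82.534/72.9)]
    = 1.7588 × [0.0064888 + 0.019945] = 0.04649 m

S_c ≈ 0.0465 m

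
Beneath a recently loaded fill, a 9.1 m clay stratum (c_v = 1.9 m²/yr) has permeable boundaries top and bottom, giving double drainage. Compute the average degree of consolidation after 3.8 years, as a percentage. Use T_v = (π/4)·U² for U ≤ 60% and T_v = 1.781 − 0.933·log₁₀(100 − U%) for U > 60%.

Drainage path length: H_d = H/2 = 4.55 m (double drainage).
T_v = c_v·t/H_d² = 1.9×3.8/4.55² = 0.34875.
T_v = 0.34875 corresponds to the U > 60% branch:
U = 1 − 10^((1.781 − T_v)/0.933)/100 = 0.6572

U ≈ 65.7 %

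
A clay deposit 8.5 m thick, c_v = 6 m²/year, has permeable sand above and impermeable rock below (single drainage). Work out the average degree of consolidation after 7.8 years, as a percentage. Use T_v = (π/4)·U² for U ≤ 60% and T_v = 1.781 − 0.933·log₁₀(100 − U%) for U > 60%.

U ≈ 83.6 %

Drainage path length: H_d = H = 8.5 m (single drainage).
T_v = c_v·t/H_d² = 6×7.8/8.5² = 0.64775.
T_v = 0.64775 corresponds to the U > 60% branch:
U = 1 − 10^((1.781 − T_v)/0.933)/100 = 0.8361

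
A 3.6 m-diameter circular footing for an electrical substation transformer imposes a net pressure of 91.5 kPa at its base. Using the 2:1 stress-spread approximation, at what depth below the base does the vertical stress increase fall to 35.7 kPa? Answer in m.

2:1 spreading — at depth z the loaded area has grown by z in each plan dimension:
qD²/(D+z)² = Δσ_z ⇒ z = D(√(q/Δσ_z) − 1) = 3.6×(√(91.5/35.7) − 1) = 2.163 m

z ≈ 2.16 m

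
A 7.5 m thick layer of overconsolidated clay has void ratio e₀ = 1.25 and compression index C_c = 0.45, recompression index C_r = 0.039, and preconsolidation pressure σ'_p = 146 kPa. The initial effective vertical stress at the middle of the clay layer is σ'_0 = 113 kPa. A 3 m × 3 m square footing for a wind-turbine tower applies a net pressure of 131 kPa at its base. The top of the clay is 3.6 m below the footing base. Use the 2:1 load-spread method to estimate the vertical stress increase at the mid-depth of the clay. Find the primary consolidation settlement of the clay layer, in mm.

Mid-depth of clay below the footing base: z = 3.6 + 7.5/2 = 7.35 m.
Stress increase at mid-clay by the 2:1 spreading method:
Δσ = qBL/((B+z)(L+z)) = 131×3×3/((3+7.35)(3+7.35)) = 11.006 kPa
Final effective stress: σ'_f = 113 + 11.006 = 124.01 kPa.
σ'_f = 124.01 ≤ σ'_p = 146 kPa, so the clay remains overconsolidated and only the recompression index applies:
S_c = C_r·H/(1+e₀)·log₁₀(σ'_f/σ'_0) = 0.039×7.5/2.25×log₁₀(124.01/113)
    = 0.13 × 0.040378 = 0.005249 m

S_c ≈ 5.25 mm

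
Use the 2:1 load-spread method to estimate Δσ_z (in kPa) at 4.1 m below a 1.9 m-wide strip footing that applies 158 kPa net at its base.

By the 2:1 method the load spreads at 1 horizontal : 2 vertical, so at depth z the loaded area has grown by z in each plan dimension:
Δσ = qB/(B+z) = 158×1.9/(1.9+4.1) = 50.033 kPa

Δσ_z ≈ 50 kPa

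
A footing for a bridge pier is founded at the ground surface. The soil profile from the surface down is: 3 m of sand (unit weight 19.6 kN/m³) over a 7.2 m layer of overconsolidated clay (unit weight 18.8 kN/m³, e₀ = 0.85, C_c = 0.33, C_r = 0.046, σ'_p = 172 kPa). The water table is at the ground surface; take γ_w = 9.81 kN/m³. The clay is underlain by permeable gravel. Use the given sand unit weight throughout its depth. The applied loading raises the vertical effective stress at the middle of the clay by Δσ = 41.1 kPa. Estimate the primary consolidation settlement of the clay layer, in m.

Mid-depth of clay below the ground surface: z = 3 + 7.2/2 = 6.6 m.
Total vertical stress at mid-clay: σ_v = 19.6×3 + 18.8×3.6 = 126.48 kPa.
Pore pressure: u = 9.81×(6.6 − 0) = 64.746 kPa.
Initial effective stress: σ'_0 = σ_v − u = 126.48 − 64.746 = 61.734 kPa.
Final effective stress: σ'_f = 61.734 + 41.1 = 102.83 kPa.
σ'_f = 102.83 ≤ σ'_p = 172 kPa, so the clay remains overconsolidated and only the recompression index applies:
S_c = C_r·H/(1+e₀)·log₁₀(σ'_f/σ'_0) = 0.046×7.2/1.85×log₁₀(102.83/61.734)
    = 0.17903 × 0.2216 = 0.03967 m

S_c ≈ 0.0397 m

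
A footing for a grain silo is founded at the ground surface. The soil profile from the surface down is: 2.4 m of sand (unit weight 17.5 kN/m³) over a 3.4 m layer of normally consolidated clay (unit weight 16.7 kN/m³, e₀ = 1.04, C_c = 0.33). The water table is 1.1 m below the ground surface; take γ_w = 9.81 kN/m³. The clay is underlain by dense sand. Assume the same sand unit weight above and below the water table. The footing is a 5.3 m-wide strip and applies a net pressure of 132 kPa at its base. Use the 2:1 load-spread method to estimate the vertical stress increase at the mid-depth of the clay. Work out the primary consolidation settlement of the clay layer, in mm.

Mid-depth of clay below the ground surface: z = 2.4 + 3.4/2 = 4.1 m.
Total vertical stress at mid-clay: σ_v = 17.5×2.4 + 16.7×1.7 = 70.39 kPa.
Pore pressure: u = 9.81×(4.1 − 1.1) = 29.43 kPa.
Initial effective stress: σ'_0 = σ_v − u = 70.39 − 29.43 = 40.96 kPa.
Stress increase at mid-clay by the 2:1 spreading method:
Δσ = qB/(B+z) = 132×5.3/(5.3+4.1) = 74.426 kPa
Final effective stress: σ'_f = σ'_0 + Δσ = 40.96 + 74.426 = 115.39 kPa.
Normally consolidated clay, so the full stress increment lies on the virgin compression line:
S_c = C_c·H/(1+e₀)·log₁₀(σ'_f/σ'_0) = 0.33×3.4/(1+1.04)×log₁₀(115.39/40.96)
    = 0.55 × 0.44981 = 0.2474 m

S_c ≈ 247 mm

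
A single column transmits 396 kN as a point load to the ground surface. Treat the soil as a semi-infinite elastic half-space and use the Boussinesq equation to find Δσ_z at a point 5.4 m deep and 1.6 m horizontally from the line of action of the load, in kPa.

Boussinesq vertical stress below a point load on an elastic half-space:
Δσ_z = 3P/(2πz²) · [1 + (r/z)²]^(−5/2)
r/z = 1.6/5.4 = 0.2963; [1+(r/z)²]^(−5/2) = 0.81028.
Δσ_z = 3×396/(2π×5.4²) × 0.81028 = 6.4841 × 0.81028 = 5.254 kPa

Δσ_z ≈ 5.25 kPa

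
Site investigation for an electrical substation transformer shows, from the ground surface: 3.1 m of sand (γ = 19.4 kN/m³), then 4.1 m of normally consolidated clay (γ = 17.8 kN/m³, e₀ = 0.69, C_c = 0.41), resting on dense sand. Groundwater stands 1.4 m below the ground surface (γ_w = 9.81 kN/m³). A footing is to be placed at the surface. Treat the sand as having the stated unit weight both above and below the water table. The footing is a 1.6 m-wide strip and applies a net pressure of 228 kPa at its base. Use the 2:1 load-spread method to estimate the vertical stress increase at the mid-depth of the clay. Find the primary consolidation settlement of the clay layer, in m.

Mid-depth of clay below the ground surface: z = 3.1 + 4.1/2 = 5.15 m.
Total vertical stress at mid-clay: σ_v = 19.4×3.1 + 17.8×2.05 = 96.63 kPa.
Pore pressure: u = 9.81×(5.15 − 1.4) = 36.788 kPa.
Initial effective stress: σ'_0 = σ_v − u = 96.63 − 36.788 = 59.842 kPa.
Stress increase at mid-clay by the 2:1 spreading method:
Δσ = qB/(B+z) = 228×1.6/(1.6+5.15) = 54.044 kPa
Final effective stress: σ'_f = σ'_0 + Δσ = 59.842 + 54.044 = 113.89 kPa.
Normally consolidated clay, so the full stress increment lies on the virgin compression line:
S_c = C_c·H/(1+e₀)·log₁₀(σ'_f/σ'_0) = 0.41×4.1/(1+0.69)×log₁₀(113.89/59.842)
    = 0.99467 × 0.27948 = 0.278 m

S_c ≈ 0.278 m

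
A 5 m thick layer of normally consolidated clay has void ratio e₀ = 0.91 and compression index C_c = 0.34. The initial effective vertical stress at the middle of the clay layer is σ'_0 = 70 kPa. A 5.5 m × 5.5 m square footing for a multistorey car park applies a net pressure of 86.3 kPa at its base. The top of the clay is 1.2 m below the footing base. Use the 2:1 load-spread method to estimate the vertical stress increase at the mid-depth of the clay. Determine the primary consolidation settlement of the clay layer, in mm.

Mid-depth of clay below the footing base: z = 1.2 + 5/2 = 3.7 m.
Stress increase at mid-clay by the 2:1 spreading method:
Δσ = qBL/((B+z)(L+z)) = 86.3×5.5×5.5/((5.5+3.7)(5.5+3.7)) = 30.843 kPa
Final effective stress: σ'_f = σ'_0 + Δσ = 70 + 30.843 = 100.84 kPa.
Normally consolidated clay, so the full stress increment lies on the virgin compression line:
S_c = C_c·H/(1+e₀)·log₁₀(σ'_f/σ'_0) = 0.34×5/(1+0.91)×log₁₀(100.84/70)
    = 0.89005 × 0.15853 = 0.1411 m

S_c ≈ 141 mm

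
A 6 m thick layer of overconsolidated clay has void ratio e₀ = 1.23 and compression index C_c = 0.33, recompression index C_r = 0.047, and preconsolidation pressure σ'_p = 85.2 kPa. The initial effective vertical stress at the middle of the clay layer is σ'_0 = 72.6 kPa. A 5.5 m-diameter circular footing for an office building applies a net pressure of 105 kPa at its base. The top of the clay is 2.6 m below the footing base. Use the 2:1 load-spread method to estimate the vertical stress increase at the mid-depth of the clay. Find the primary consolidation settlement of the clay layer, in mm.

Mid-depth of clay below the footing base: z = 2.6 + 6/2 = 5.6 m.
Stress increase at mid-clay by the 2:1 spreading method:
Δσ ≈ qD²/(D+z)² = 105×5.5²/(5.5+5.6)² = 25.779 kPa
Final effective stress: σ'_f = 72.6 + 25.779 = 98.379 kPa.
σ'_f = 98.379 > σ'_p = 85.2 kPa, so the stress path crosses the preconsolidation pressure — recompression up to σ'_p, then virgin compression beyond:
S_c = H/(1+e₀)·[C_r·log₁₀(σ'_p/σ'_0) + C_c·log₁₀(σ'_f/σ'_p)]
    = 6/2.23 × [0.047×log₁₀(85.2/72.6) + 0.33×log₁₀(98.379/85.2)]
    = 2.6906 × [0.0032666 + 0.020613] = 0.06425 m

S_c ≈ 64.3 mm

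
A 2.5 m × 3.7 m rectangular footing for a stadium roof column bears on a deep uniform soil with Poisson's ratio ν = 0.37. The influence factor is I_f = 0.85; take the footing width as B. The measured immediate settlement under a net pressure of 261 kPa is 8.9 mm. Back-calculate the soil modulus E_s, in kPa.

S_e = q·B·(1−ν²)/E_s · I_f  ⇒  E_s = q·B·(1−ν²)·I_f / S_e.
E_s = 261 × 2.5 × 0.8631 × 0.85 / 0.0089 = 53790 kPa

E_s ≈ 53800 kPa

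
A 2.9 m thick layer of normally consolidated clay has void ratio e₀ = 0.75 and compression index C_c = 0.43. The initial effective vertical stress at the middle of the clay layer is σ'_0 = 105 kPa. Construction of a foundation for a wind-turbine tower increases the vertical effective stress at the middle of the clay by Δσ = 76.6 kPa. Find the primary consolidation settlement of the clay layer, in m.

S_c ≈ 0.17 m

Final effective stress: σ'_f = σ'_0 + Δσ = 105 + 76.6 = 181.6 kPa.
Normally consolidated clay, so the full stress increment lies on the virgin compression line:
S_c = C_c·H/(1+e₀)·log₁₀(σ'_f/σ'_0) = 0.43×2.9/(1+0.75)×log₁₀(181.6/105)
    = 0.71257 × 0.23793 = 0.1695 m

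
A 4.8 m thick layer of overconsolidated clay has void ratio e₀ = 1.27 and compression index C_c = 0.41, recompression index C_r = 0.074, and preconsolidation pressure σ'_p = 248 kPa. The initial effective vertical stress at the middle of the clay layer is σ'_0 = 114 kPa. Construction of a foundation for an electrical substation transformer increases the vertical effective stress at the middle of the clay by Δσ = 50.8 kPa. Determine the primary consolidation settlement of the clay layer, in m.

S_c ≈ 0.025 m

Final effective stress: σ'_f = 114 + 50.8 = 164.8 kPa.
σ'_f = 164.8 ≤ σ'_p = 248 kPa, so the clay remains overconsolidated and only the recompression index applies:
S_c = C_r·H/(1+e₀)·log₁₀(σ'_f/σ'_0) = 0.074×4.8/2.27×log₁₀(164.8/114)
    = 0.15647 × 0.16005 = 0.02504 m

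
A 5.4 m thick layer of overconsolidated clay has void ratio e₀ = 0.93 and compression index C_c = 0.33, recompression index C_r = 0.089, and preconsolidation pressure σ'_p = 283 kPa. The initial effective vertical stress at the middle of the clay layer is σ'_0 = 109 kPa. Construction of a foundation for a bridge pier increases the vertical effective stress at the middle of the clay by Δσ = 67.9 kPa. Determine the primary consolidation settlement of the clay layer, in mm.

Final effective stress: σ'_f = 109 + 67.9 = 176.9 kPa.
σ'_f = 176.9 ≤ σ'_p = 283 kPa, so the clay remains overconsolidated and only the recompression index applies:
S_c = C_r·H/(1+e₀)·log₁₀(σ'_f/σ'_0) = 0.089×5.4/1.93×log₁₀(176.9/109)
    = 0.24901 × 0.2103 = 0.05237 m

S_c ≈ 52.4 mm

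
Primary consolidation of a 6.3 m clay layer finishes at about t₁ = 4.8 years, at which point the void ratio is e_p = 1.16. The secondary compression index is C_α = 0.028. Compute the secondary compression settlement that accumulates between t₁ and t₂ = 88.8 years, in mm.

Secondary compression: S_s = C_α·H/(1+e_p)·log₁₀(t₂/t₁)
S_s = 0.028×6.3/(1+1.16)×log₁₀(88.8/4.8)
    = 0.08167 × 1.267 = 0.1035 m

S_s ≈ 103 mm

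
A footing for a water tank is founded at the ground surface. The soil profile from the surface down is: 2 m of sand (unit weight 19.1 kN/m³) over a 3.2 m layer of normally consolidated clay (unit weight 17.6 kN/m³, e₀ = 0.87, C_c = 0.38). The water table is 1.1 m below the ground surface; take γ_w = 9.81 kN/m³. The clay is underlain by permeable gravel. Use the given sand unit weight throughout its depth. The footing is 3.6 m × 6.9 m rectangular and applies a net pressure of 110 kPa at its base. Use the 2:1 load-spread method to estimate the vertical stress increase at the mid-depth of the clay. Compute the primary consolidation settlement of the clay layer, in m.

S_c ≈ 0.176 m

Mid-depth of clay below the ground surface: z = 2 + 3.2/2 = 3.6 m.
Total vertical stress at mid-clay: σ_v = 19.1×2 + 17.6×1.6 = 66.36 kPa.
Pore pressure: u = 9.81×(3.6 − 1.1) = 24.525 kPa.
Initial effective stress: σ'_0 = σ_v − u = 66.36 − 24.525 = 41.835 kPa.
Stress increase at mid-clay by the 2:1 spreading method:
Δσ = qBL/((B+z)(L+z)) = 110×3.6×6.9/((3.6+3.6)(6.9+3.6)) = 36.143 kPa
Final effective stress: σ'_f = σ'_0 + Δσ = 41.835 + 36.143 = 77.978 kPa.
Normally consolidated clay, so the full stress increment lies on the virgin compression line:
S_c = C_c·H/(1+e₀)·log₁₀(σ'_f/σ'_0) = 0.38×3.2/(1+0.87)×log₁₀(77.978/41.835)
    = 0.65027 × 0.27043 = 0.1759 m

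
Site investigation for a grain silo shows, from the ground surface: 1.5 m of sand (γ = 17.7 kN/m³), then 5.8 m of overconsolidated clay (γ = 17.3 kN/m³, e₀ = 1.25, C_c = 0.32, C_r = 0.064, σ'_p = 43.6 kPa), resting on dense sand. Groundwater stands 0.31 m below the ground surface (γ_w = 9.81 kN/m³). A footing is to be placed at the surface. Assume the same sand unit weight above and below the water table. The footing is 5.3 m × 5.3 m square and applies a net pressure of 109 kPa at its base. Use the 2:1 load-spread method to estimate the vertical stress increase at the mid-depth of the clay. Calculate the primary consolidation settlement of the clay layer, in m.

Mid-depth of clay below the ground surface: z = 1.5 + 5.8/2 = 4.4 m.
Total vertical stress at mid-clay: σ_v = 17.7×1.5 + 17.3×2.9 = 76.72 kPa.
Pore pressure: u = 9.81×(4.4 − 0.31) = 40.123 kPa.
Initial effective stress: σ'_0 = σ_v − u = 76.72 − 40.123 = 36.597 kPa.
Stress increase at mid-clay by the 2:1 spreading method:
Δσ = qBL/((B+z)(L+z)) = 109×5.3×5.3/((5.3+4.4)(5.3+4.4)) = 32.541 kPa
Final effective stress: σ'_f = 36.597 + 32.541 = 69.138 kPa.
σ'_f = 69.138 > σ'_p = 43.6 kPa, so the stress path crosses the preconsolidation pressure — recompression up to σ'_p, then virgin compression beyond:
S_c = H/(1+e₀)·[C_r·log₁₀(σ'_p/σ'_0) + C_c·log₁₀(σ'_f/σ'_p)]
    = 5.8/2.25 × [0.064×log₁₀(43.6/36.597) + 0.32×log₁₀(69.138/43.6)]
    = 2.5778 × [0.0048666 + 0.064074] = 0.1777 m

S_c ≈ 0.178 m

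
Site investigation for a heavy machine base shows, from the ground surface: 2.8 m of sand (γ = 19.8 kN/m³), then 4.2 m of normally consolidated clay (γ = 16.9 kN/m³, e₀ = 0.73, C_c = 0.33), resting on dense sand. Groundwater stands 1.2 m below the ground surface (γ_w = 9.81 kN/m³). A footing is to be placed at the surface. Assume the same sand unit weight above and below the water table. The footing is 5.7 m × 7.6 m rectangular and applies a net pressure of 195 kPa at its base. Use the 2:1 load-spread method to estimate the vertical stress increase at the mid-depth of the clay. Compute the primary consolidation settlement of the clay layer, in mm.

S_c ≈ 269 mm

Mid-depth of clay below the ground surface: z = 2.8 + 4.2/2 = 4.9 m.
Total vertical stress at mid-clay: σ_v = 19.8×2.8 + 16.9×2.1 = 90.93 kPa.
Pore pressure: u = 9.81×(4.9 − 1.2) = 36.297 kPa.
Initial effective stress: σ'_0 = σ_v − u = 90.93 − 36.297 = 54.633 kPa.
Stress increase at mid-clay by the 2:1 spreading method:
Δσ = qBL/((B+z)(L+z)) = 195×5.7×7.6/((5.7+4.9)(7.6+4.9)) = 63.754 kPa
Final effective stress: σ'_f = σ'_0 + Δσ = 54.633 + 63.754 = 118.39 kPa.
Normally consolidated clay, so the full stress increment lies on the virgin compression line:
S_c = C_c·H/(1+e₀)·log₁₀(σ'_f/σ'_0) = 0.33×4.2/(1+0.73)×log₁₀(118.39/54.633)
    = 0.80116 × 0.33586 = 0.2691 m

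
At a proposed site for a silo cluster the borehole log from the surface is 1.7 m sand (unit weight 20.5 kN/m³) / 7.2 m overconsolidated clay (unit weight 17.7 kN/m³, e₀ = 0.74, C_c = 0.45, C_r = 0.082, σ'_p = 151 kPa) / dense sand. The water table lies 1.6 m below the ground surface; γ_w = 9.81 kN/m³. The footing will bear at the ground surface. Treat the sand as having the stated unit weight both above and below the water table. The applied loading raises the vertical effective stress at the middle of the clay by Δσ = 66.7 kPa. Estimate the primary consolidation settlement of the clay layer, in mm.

Mid-depth of clay below the ground surface: z = 1.7 + 7.2/2 = 5.3 m.
Total vertical stress at mid-clay: σ_v = 20.5×1.7 + 17.7×3.6 = 98.57 kPa.
Pore pressure: u = 9.81×(5.3 − 1.6) = 36.297 kPa.
Initial effective stress: σ'_0 = σ_v − u = 98.57 − 36.297 = 62.273 kPa.
Final effective stress: σ'_f = 62.273 + 66.7 = 128.97 kPa.
σ'_f = 128.97 ≤ σ'_p = 151 kPa, so the clay remains overconsolidated and only the recompression index applies:
S_c = C_r·H/(1+e₀)·log₁₀(σ'_f/σ'_0) = 0.082×7.2/1.74×log₁₀(128.97/62.273)
    = 0.33931 × 0.31619 = 0.1073 m

S_c ≈ 107 mm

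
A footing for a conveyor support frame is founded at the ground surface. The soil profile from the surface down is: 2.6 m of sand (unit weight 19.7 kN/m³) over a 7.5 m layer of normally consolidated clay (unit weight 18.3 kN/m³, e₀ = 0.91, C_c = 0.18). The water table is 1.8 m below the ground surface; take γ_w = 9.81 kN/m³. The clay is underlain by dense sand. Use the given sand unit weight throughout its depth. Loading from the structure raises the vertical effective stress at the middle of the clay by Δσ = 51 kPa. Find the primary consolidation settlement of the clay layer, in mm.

Mid-depth of clay below the ground surface: z = 2.6 + 7.5/2 = 6.35 m.
Total vertical stress at mid-clay: σ_v = 19.7×2.6 + 18.3×3.75 = 119.84 kPa.
Pore pressure: u = 9.81×(6.35 − 1.8) = 44.636 kPa.
Initial effective stress: σ'_0 = σ_v − u = 119.84 − 44.636 = 75.204 kPa.
Final effective stress: σ'_f = σ'_0 + Δσ = 75.204 + 51 = 126.2 kPa.
Normally consolidated clay, so the full stress increment lies on the virgin compression line:
S_c = C_c·H/(1+e₀)·log₁₀(σ'_f/σ'_0) = 0.18×7.5/(1+0.91)×log₁₀(126.2/75.204)
    = 0.70681 × 0.22482 = 0.1589 m

S_c ≈ 159 mm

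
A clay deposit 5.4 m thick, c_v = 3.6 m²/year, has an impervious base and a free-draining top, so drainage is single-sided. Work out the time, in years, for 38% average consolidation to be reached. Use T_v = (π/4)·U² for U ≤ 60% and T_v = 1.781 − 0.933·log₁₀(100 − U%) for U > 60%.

t ≈ 0.919 years

Drainage path length: H_d = H = 5.4 m (single drainage).
U ≤ 60%: T_v = (π/4)·U² = (π/4)×0.38² = 0.11341.
t = T_v·H_d²/c_v = 0.11341×5.4²/3.6 = 0.9186 years.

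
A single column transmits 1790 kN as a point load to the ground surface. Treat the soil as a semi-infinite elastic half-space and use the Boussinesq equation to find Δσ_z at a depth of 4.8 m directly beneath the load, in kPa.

Boussinesq vertical stress below a point load on an elastic half-space:
Δσ_z = 3P/(2πz²) · [1 + (r/z)²]^(−5/2)
r/z = 0/4.8 = 0; [1+(r/z)²]^(−5/2) = 1.
Δσ_z = 3×1790/(2π×4.8²) × 1 = 37.095 × 1 = 37.09 kPa

Δσ_z ≈ 37.1 kPa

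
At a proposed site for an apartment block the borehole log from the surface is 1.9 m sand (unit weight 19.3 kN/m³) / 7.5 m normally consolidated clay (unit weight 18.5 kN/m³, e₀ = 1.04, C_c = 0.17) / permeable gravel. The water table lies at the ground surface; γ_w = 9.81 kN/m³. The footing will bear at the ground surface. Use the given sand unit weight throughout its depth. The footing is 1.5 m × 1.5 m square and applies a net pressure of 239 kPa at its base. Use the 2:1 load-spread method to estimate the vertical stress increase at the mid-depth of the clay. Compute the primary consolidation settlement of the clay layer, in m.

Mid-depth of clay below the ground surface: z = 1.9 + 7.5/2 = 5.65 m.
Total vertical stress at mid-clay: σ_v = 19.3×1.9 + 18.5×3.75 = 106.05 kPa.
Pore pressure: u = 9.81×(5.65 − 0) = 55.427 kPa.
Initial effective stress: σ'_0 = σ_v − u = 106.05 − 55.427 = 50.623 kPa.
Stress increase at mid-clay by the 2:1 spreading method:
Δσ = qBL/((B+z)(L+z)) = 239×1.5×1.5/((1.5+5.65)(1.5+5.65)) = 10.519 kPa
Final effective stress: σ'_f = σ'_0 + Δσ = 50.623 + 10.519 = 61.142 kPa.
Normally consolidated clay, so the full stress increment lies on the virgin compression line:
S_c = C_c·H/(1+e₀)·log₁₀(σ'_f/σ'_0) = 0.17×7.5/(1+1.04)×log₁₀(61.142/50.623)
    = 0.625 × 0.081992 = 0.05124 m

S_c ≈ 0.0512 m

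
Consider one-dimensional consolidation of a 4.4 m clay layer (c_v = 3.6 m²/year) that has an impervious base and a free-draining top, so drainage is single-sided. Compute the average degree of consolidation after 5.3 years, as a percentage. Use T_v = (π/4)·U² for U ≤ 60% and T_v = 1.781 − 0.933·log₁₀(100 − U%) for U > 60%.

Drainage path length: H_d = H = 4.4 m (single drainage).
T_v = c_v·t/H_d² = 3.6×5.3/4.4² = 0.98554.
T_v = 0.98554 corresponds to the U > 60% branch:
U = 1 − 10^((1.781 − T_v)/0.933)/100 = 0.9288

U ≈ 92.9 %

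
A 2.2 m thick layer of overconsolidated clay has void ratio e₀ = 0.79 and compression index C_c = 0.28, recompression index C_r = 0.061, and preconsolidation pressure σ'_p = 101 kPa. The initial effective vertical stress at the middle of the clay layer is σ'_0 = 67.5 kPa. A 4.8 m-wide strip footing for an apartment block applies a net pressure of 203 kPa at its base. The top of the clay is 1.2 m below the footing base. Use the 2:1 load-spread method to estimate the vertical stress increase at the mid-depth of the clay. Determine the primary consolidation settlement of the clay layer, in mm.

S_c ≈ 119 mm

Mid-depth of clay below the footing base: z = 1.2 + 2.2/2 = 2.3 m.
Stress increase at mid-clay by the 2:1 spreading method:
Δσ = qB/(B+z) = 203×4.8/(4.8+2.3) = 137.24 kPa
Final effective stress: σ'_f = 67.5 + 137.24 = 204.74 kPa.
σ'_f = 204.74 > σ'_p = 101 kPa, so the stress path crosses the preconsolidation pressure — recompression up to σ'_p, then virgin compression beyond:
S_c = H/(1+e₀)·[C_r·log₁₀(σ'_p/σ'_0) + C_c·log₁₀(σ'_f/σ'_p)]
    = 2.2/1.79 × [0.061×log₁₀(101/67.5) + 0.28×log₁₀(204.74/101)]
    = 1.2291 × [0.010676 + 0.085927] = 0.1187 m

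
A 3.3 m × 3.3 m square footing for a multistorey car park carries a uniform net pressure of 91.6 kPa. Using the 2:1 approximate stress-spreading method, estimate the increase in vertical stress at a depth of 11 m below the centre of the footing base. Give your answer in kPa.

By the 2:1 method the load spreads at 1 horizontal : 2 vertical, so at depth z the loaded area has grown by z in each plan dimension:
Δσ = qBL/((B+z)(L+z)) = 91.6×3.3×3.3/((3.3+11)(3.3+11)) = 4.8781 kPa

Δσ_z ≈ 4.88 kPa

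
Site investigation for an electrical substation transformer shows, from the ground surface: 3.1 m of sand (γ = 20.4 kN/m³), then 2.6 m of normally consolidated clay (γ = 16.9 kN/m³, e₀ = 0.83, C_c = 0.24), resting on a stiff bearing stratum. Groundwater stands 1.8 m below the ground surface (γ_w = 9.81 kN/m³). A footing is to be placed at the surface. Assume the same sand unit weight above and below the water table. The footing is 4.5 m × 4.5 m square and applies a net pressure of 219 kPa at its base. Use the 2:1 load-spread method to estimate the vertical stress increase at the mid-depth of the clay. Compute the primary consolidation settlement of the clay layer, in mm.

S_c ≈ 98 mm

Mid-depth of clay below the ground surface: z = 3.1 + 2.6/2 = 4.4 m.
Total vertical stress at mid-clay: σ_v = 20.4×3.1 + 16.9×1.3 = 85.21 kPa.
Pore pressure: u = 9.81×(4.4 − 1.8) = 25.506 kPa.
Initial effective stress: σ'_0 = σ_v − u = 85.21 − 25.506 = 59.704 kPa.
Stress increase at mid-clay by the 2:1 spreading method:
Δσ = qBL/((B+z)(L+z)) = 219×4.5×4.5/((4.5+4.4)(4.5+4.4)) = 55.987 kPa
Final effective stress: σ'_f = σ'_0 + Δσ = 59.704 + 55.987 = 115.69 kPa.
Normally consolidated clay, so the full stress increment lies on the virgin compression line:
S_c = C_c·H/(1+e₀)·log₁₀(σ'_f/σ'_0) = 0.24×2.6/(1+0.83)×log₁₀(115.69/59.704)
    = 0.34098 × 0.28729 = 0.09796 m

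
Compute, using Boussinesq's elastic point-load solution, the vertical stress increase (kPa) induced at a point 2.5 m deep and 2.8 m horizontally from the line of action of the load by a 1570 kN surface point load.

Boussinesq vertical stress below a point load on an elastic half-space:
Δσ_z = 3P/(2πz²) · [1 + (r/z)²]^(−5/2)
r/z = 2.8/2.5 = 1.12; [1+(r/z)²]^(−5/2) = 0.13105.
Δσ_z = 3×1570/(2π×2.5²) × 0.13105 = 119.94 × 0.13105 = 15.72 kPa

Δσ_z ≈ 15.7 kPa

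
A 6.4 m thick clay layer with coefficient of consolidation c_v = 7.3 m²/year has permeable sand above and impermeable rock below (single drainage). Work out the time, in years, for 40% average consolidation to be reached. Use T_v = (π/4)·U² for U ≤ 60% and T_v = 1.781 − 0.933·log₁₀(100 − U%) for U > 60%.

t ≈ 0.705 years

Drainage path length: H_d = H = 6.4 m (single drainage).
U ≤ 60%: T_v = (π/4)·U² = (π/4)×0.4² = 0.12566.
t = T_v·H_d²/c_v = 0.12566×6.4²/7.3 = 0.7051 years.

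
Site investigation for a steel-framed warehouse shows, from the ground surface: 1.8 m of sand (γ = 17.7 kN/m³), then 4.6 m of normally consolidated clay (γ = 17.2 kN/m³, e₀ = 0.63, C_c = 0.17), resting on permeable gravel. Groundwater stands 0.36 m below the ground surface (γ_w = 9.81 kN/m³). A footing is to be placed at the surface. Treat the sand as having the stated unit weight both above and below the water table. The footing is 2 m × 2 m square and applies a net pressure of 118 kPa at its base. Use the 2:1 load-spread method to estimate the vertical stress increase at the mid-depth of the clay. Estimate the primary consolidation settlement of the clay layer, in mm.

Mid-depth of clay below the ground surface: z = 1.8 + 4.6/2 = 4.1 m.
Total vertical stress at mid-clay: σ_v = 17.7×1.8 + 17.2×2.3 = 71.42 kPa.
Pore pressure: u = 9.81×(4.1 − 0.36) = 36.689 kPa.
Initial effective stress: σ'_0 = σ_v − u = 71.42 − 36.689 = 34.731 kPa.
Stress increase at mid-clay by the 2:1 spreading method:
Δσ = qBL/((B+z)(L+z)) = 118×2×2/((2+4.1)(2+4.1)) = 12.685 kPa
Final effective stress: σ'_f = σ'_0 + Δσ = 34.731 + 12.685 = 47.416 kPa.
Normally consolidated clay, so the full stress increment lies on the virgin compression line:
S_c = C_c·H/(1+e₀)·log₁₀(σ'_f/σ'_0) = 0.17×4.6/(1+0.63)×log₁₀(47.416/34.731)
    = 0.47975 × 0.13521 = 0.06487 m

S_c ≈ 64.9 mm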